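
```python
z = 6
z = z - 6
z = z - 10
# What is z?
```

Trace:
`z = 6` → z = 6
`z = z - 6` → z = 0
`z = z - 10` → z = -10
So z = -10

Answer: -10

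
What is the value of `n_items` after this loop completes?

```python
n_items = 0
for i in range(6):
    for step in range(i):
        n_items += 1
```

Triangle number: 0+1+2+...+5
`n_items` takes the values: 0 → 1 → 2 → 3 → 4 → 5 → 6 → 7 → 8 → 9 → 10 → 11 → 12 → 13 → 14 → 15

Answer: 15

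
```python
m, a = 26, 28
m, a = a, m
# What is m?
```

Trace:
`m, a = 26, 28` → m = 26; a = 28
`m, a = a, m` → m = 28; a = 26
So m = 28

Answer: 28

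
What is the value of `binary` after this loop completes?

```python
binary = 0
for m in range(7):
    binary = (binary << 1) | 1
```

Build 7 consecutive 1-bits: 0b1111111
`binary` takes the values: 0 → 1 → 3 → 7 → 15 → 31 → 63 → 127

Answer: 127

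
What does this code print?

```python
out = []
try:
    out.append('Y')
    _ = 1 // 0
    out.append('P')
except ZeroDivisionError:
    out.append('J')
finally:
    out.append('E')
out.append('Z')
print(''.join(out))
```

Execution trace: 'Y' (try body) → 'J' (except ZeroDivisionError) → 'E' (finally) → 'Z' (after the try/except). Output: YJEZ

Answer: YJEZ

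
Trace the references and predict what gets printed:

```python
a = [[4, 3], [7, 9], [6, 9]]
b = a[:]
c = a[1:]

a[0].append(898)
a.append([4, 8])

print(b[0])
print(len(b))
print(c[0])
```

Key concept: slice with nested mutation.
Step by step:
`a = [[4, 3], [7, 9], [6, 9]]` → a = [[4, 3], [7, 9], [6, 9]]
`b = a[:]` → b = [[4, 3], [7, 9], [6, 9]]
`c = a[1:]` → c = [[7, 9], [6, 9]]
`a[0].append(898)` → a = [[4, 3, 898], [7, 9], [6, 9]]; b = [[4, 3, 898], [7, 9], [6, 9]]
`a.append([4, 8])` → a = [[4, 3, 898], [7, 9], [6, 9], [4, 8]]
`print(b[0])` → prints [4, 3, 898]
`print(len(b))` → prints 3
`print(c[0])` → prints [7, 9]

Answer:
[4, 3, 898]
3
[7, 9]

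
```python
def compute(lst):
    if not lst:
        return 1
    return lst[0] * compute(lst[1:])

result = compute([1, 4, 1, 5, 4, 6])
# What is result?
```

Product over [1, 4, 1, 5, 4, 6] = 1 * 4 * 1 * 5 * 4 * 6 = 480

Answer: 480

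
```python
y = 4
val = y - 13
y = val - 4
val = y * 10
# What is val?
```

Trace:
`y = 4` → y = 4
`val = y - 13` → val = -9
`y = val - 4` → y = -13
`val = y * 10` → val = -130
So val = -130

Answer: -130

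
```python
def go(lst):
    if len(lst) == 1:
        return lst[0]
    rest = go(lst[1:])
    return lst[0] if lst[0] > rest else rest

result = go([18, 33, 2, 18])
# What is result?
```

Recursive max over [18, 33, 2, 18] = 33

Answer: 33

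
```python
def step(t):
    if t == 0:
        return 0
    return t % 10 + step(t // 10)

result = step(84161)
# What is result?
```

Sum of digits of 84161: 1 + 6 + 1 + 4 + 8 = 20

Answer: 20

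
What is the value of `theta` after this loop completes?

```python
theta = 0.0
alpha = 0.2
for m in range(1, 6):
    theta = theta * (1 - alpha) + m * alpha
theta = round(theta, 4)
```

Moving average with lr=0.2
`theta` takes the values: 0.0 → 0.2 → 0.56 → 1.048 → 1.6384 → 2.31072 → 2.3107

Answer: 2.3107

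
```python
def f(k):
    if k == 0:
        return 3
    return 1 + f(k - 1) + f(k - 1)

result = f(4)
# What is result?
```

f(k) = 1 + 2·f(k-1), f(0)=3. Closed form: (3+1)·2^4 - 1 = 63.

Answer: 63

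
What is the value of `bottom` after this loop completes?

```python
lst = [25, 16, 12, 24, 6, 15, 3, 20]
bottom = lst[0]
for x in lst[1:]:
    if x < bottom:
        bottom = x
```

Minimum of [25, 16, 12, 24, 6, 15, 3, 20]
`bottom` takes the values: 25 → 16 → 12 → 6 → 3

Answer: 3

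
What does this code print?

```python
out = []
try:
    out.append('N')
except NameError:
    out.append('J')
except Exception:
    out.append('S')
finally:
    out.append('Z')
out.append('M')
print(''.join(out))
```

Execution trace: 'N' (try body, no exception) → 'Z' (finally) → 'M' (after the try/except). Output: NZM

Answer: NZM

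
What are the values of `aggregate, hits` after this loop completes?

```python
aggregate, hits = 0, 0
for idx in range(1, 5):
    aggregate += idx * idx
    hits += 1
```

Sum of squares and count
`aggregate, hits` takes the values: (0, 0) → (1, 0) → (1, 1) → (5, 1) → (5, 2) → (14, 2) → (14, 3) → (30, 3) → (30, 4)

Answer: 30, 4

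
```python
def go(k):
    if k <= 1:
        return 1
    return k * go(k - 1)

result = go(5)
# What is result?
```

go(5) = 5 * 4 * 3 * 2 * 1 = 120

Answer: 120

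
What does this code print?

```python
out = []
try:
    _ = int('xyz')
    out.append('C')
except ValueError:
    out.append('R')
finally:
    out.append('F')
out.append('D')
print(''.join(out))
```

Execution trace: 'R' (except ValueError) → 'F' (finally) → 'D' (after the try/except). Output: RFD

Answer: RFD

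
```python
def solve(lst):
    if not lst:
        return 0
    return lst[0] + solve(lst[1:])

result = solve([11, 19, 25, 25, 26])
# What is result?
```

11 + 19 + 25 + 25 + 26 + 0 = 106

Answer: 106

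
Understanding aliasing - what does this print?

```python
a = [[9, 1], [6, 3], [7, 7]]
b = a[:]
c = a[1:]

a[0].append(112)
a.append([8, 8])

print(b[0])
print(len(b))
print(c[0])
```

Key concept: slice with nested mutation.
Step by step:
`a = [[9, 1], [6, 3], [7, 7]]` → a = [[9, 1], [6, 3], [7, 7]]
`b = a[:]` → b = [[9, 1], [6, 3], [7, 7]]
`c = a[1:]` → c = [[6, 3], [7, 7]]
`a[0].append(112)` → a = [[9, 1, 112], [6, 3], [7, 7]]; b = [[9, 1, 112], [6, 3], [7, 7]]
`a.append([8, 8])` → a = [[9, 1, 112], [6, 3], [7, 7], [8, 8]]
`print(b[0])` → prints [9, 1, 112]
`print(len(b))` → prints 3
`print(c[0])` → prints [6, 3]

Answer:
[9, 1, 112]
3
[6, 3]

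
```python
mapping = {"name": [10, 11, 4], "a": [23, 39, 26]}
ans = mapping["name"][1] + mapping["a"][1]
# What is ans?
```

Trace:
`mapping = {"name": [10, 11, 4], "a": [23, 39, 26]}` → mapping = {'name': [10, 11, 4], 'a': [23, 39, 26]}
`ans = mapping["name"][1] + mapping["a"][1]` → ans = 50
So ans = 50

Answer: 50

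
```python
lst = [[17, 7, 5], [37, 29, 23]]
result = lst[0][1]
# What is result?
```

Trace:
`lst = [[17, 7, 5], [37, 29, 23]]` → lst = [[17, 7, 5], [37, 29, 23]]
`result = lst[0][1]` → result = 7
So result = 7

Answer: 7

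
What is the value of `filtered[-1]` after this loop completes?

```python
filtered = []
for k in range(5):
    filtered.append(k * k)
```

Last element of squares 0 to 4
`filtered` takes the values: [] → [0] → [0, 1] → [0, 1, 4] → [0, 1, 4, 9] → [0, 1, 4, 9, 16]
So `filtered[-1]` = 16

Answer: 16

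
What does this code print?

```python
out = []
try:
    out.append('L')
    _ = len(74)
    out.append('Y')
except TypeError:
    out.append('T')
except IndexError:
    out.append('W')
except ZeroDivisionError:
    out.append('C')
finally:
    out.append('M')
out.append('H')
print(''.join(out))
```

Execution trace: 'L' (try body) → 'T' (except TypeError) → 'M' (finally) → 'H' (after the try/except). Output: LTMH

Answer: LTMH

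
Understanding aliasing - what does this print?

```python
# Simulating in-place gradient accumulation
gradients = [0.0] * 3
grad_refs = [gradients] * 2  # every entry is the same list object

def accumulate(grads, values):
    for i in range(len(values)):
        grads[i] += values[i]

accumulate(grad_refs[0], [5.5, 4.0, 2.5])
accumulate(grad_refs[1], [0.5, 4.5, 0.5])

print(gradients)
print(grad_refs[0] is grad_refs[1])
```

Key concept: gradient accumulation aliasing.
Step by step:
`gradients = [0.0] * 3` → gradients = [0.0, 0.0, 0.0]
`grad_refs = [gradients] * 2` → grad_refs = [[0.0, 0.0, 0.0], [0.0, 0.0, 0.0]]
`accumulate(grad_refs[0], [5.5, 4.0, 2.5])` → gradients = [5.5, 4.0, 2.5]; grad_refs = [[5.5, 4.0, 2.5], [5.5, 4.0, 2.5]]
`accumulate(grad_refs[1], [0.5, 4.5, 0.5])` → gradients = [6.0, 8.5, 3.0]; grad_refs = [[6.0, 8.5, 3.0], [6.0, 8.5, 3.0]]
`print(gradients)` → prints [6.0, 8.5, 3.0]
`print(grad_refs[0] is grad_refs[1])` → prints True

Answer:
[6.0, 8.5, 3.0]
True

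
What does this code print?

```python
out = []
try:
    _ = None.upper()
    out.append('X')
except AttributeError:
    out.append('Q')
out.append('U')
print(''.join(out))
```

Execution trace: 'Q' (except AttributeError) → 'U' (after the try/except). Output: QU

Answer: QU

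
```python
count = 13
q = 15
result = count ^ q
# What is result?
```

Trace:
`count = 13` → count = 13
`q = 15` → q = 15
`result = count ^ q` → result = 2
So result = 2

Answer: 2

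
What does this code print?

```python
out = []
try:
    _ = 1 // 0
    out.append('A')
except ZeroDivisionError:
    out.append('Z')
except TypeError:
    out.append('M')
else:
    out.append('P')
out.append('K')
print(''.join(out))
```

Execution trace: 'Z' (except ZeroDivisionError) → 'K' (after the try/except). Output: ZK

Answer: ZK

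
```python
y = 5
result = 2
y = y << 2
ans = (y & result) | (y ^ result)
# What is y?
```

Trace:
`y = 5` → y = 5
`result = 2` → result = 2
`y = y << 2` → y = 20
`ans = (y & result) | (y ^ result)` → ans = 22
So y = 20

Answer: 20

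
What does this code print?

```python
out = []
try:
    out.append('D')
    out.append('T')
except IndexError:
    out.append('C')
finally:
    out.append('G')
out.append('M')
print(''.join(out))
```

Execution trace: 'D' (try body) → 'T' (try body, no exception) → 'G' (finally) → 'M' (after the try/except). Output: DTGM

Answer: DTGM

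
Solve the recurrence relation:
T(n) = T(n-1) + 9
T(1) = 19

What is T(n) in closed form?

Unrolling: T(n) = T(1) + 9·(n-1) = 19 + 9(n-1) = 9n + 10.

Answer: T(n) = 9n + 10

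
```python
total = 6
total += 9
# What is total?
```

Trace:
`total = 6` → total = 6
`total += 9` → total = 15
So total = 15

Answer: 15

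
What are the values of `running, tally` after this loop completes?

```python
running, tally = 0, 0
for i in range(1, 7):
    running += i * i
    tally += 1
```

Sum of squares and count
`running, tally` takes the values: (0, 0) → (1, 0) → (1, 1) → (5, 1) → (5, 2) → (14, 2) → (14, 3) → (30, 3) → (30, 4) → (55, 4) → (55, 5) → (91, 5) → (91, 6)

Answer: 91, 6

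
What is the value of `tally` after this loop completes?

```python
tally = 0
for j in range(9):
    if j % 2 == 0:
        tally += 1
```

Count numbers divisible by 2 in range(9)
`tally` takes the values: 0 → 1 → 2 → 3 → 4 → 5

Answer: 5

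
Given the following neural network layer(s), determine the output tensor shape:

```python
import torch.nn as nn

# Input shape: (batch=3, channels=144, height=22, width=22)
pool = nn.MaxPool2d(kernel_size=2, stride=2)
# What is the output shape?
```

Input: (3, 144, 22, 22) -> Output: (3, 144, 11, 11)

Answer: (3, 144, 11, 11)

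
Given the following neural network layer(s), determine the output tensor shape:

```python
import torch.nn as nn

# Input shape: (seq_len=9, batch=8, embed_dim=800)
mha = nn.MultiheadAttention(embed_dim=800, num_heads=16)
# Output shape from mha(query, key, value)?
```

Input: (9, 8, 800) -> Output: (9, 8, 800)

Answer: (9, 8, 800)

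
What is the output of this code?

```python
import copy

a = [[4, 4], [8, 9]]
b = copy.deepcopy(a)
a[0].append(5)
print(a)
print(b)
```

Key concept: deep copy is fully independent.
Step by step:
`a = [[4, 4], [8, 9]]` → a = [[4, 4], [8, 9]]
`b = copy.deepcopy(a)` → b = [[4, 4], [8, 9]]
`a[0].append(5)` → a = [[4, 4, 5], [8, 9]]
`print(a)` → prints [[4, 4, 5], [8, 9]]
`print(b)` → prints [[4, 4], [8, 9]]

Answer:
[[4, 4, 5], [8, 9]]
[[4, 4], [8, 9]]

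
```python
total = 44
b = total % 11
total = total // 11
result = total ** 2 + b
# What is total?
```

Trace:
`total = 44` → total = 44
`b = total % 11` → b = 0
`total = total // 11` → total = 4
`result = total ** 2 + b` → result = 16
So total = 4

Answer: 4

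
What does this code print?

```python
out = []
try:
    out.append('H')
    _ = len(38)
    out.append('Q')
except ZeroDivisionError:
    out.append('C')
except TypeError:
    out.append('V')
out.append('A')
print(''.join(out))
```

Execution trace: 'H' (try body) → 'V' (except TypeError) → 'A' (after the try/except). Output: HVA

Answer: HVA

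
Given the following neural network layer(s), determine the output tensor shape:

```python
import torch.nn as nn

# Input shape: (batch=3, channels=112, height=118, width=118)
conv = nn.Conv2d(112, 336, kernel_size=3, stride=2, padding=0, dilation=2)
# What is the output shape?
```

Input: (3, 112, 118, 118) -> Output: (3, 336, 57, 57)

Answer: (3, 336, 57, 57)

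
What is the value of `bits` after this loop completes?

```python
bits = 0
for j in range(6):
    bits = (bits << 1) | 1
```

Build 6 consecutive 1-bits: 0b111111
`bits` takes the values: 0 → 1 → 3 → 7 → 15 → 31 → 63

Answer: 63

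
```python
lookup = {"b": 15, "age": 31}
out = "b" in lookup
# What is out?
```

Trace:
`lookup = {"b": 15, "age": 31}` → lookup = {'b': 15, 'age': 31}
`out = "b" in lookup` → out = True
So out = True

Answer: True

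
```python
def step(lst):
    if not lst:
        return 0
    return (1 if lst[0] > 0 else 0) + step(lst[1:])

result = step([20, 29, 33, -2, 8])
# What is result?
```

Count of positive elements in [20, 29, 33, -2, 8] = 4

Answer: 4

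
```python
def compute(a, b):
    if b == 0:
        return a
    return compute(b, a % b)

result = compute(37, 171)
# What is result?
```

compute(37, 171) -> compute(171, 37) -> compute(37, 23) -> compute(23, 14) -> compute(14, 9) -> compute(9, 5) -> compute(5, 4) -> compute(4, 1) -> compute(1, 0) -> 1

Answer: 1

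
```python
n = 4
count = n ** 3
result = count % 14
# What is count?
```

Trace:
`n = 4` → n = 4
`count = n ** 3` → count = 64
`result = count % 14` → result = 8
So count = 64

Answer: 64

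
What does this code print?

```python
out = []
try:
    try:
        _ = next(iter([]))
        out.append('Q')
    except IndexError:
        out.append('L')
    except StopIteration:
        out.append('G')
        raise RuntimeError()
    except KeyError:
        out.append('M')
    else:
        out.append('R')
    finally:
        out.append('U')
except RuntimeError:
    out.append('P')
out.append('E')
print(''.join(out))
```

Execution trace: 'G' (inner except StopIteration) → 'U' (inner finally) → 'P' (outer except RuntimeError) → 'E' (after the try/except). Output: GUPE

Answer: GUPE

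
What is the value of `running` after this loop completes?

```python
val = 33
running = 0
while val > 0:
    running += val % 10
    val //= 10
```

Sum digits of 33
`running` takes the values: 0 → 3 → 6

Answer: 6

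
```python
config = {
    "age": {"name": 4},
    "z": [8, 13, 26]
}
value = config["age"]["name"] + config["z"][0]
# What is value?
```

Trace:
`config = { ...` → config = {'age': {'name': 4}, 'z': [8, 13, 26]}
`value = config["age"]["name"] + config["z"][0]` → value = 12
So value = 12

Answer: 12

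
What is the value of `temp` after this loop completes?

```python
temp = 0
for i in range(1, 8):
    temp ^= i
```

XOR of 1 to 7
`temp` takes the values: 0 → 1 → 3 → 0 → 4 → 1 → 7 → 0

Answer: 0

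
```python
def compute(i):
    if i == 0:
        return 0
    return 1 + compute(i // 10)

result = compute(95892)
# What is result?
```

Count of digits of 95892: 5

Answer: 5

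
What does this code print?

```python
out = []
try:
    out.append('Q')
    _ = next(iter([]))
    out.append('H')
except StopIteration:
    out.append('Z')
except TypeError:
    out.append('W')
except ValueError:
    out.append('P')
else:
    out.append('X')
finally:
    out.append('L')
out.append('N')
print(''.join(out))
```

Execution trace: 'Q' (try body) → 'Z' (except StopIteration) → 'L' (finally) → 'N' (after the try/except). Output: QZLN

Answer: QZLN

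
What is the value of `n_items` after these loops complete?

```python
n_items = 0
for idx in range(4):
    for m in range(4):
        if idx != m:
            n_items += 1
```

4² - 4 (exclude diagonal)
`n_items` takes the values: 0 → 1 → 2 → 3 → 4 → 5 → 6 → 7 → 8 → 9 → 10 → 11 → 12

Answer: 12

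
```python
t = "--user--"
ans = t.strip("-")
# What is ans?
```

Trace:
`t = "--user--"` → t = '--user--'
`ans = t.strip("-")` → ans = 'user'
So ans = 'user'

Answer: 'user'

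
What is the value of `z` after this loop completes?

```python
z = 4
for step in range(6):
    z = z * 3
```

Multiply by 3, 6 times: 4 * 3^6 = 2916
`z` takes the values: 4 → 12 → 36 → 108 → 324 → 972 → 2916

Answer: 2916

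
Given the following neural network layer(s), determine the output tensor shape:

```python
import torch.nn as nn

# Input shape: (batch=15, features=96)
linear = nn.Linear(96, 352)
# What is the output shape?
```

Input: (15, 96) -> Output: (15, 352)

Answer: (15, 352)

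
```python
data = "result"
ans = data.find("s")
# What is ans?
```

Trace:
`data = "result"` → data = 'result'
`ans = data.find("s")` → ans = 2
So ans = 2

Answer: 2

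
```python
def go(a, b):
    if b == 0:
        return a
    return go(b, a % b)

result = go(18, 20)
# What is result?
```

go(18, 20) -> go(20, 18) -> go(18, 2) -> go(2, 0) -> 2

Answer: 2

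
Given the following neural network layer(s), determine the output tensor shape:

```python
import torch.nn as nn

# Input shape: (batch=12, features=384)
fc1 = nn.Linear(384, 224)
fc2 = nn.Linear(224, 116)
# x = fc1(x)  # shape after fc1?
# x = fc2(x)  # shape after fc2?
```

Input: (12, 384) -> after fc1: (12, 224) -> Output: (12, 116)

Answer: (12, 116)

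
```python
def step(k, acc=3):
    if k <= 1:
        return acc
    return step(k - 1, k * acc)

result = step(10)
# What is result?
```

Accumulator trace (n, acc): (10, 3) -> (9, 30) -> (8, 270) -> (7, 2160) -> (6, 15120) -> (5, 90720) -> (4, 453600) -> (3, 1814400) -> (2, 5443200) -> (1, 10886400) -> return 10886400

Answer: 10886400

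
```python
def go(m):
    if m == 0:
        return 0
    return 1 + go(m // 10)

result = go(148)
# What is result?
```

Count of digits of 148: 3

Answer: 3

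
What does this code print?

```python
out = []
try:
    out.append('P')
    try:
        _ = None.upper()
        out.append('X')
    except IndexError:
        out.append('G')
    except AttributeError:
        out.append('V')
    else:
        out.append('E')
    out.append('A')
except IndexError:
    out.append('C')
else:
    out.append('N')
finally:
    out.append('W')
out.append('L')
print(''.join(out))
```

Execution trace: 'P' (try body) → 'V' (inner except AttributeError) → 'A' (try body, no exception) → 'N' (else) → 'W' (finally) → 'L' (after the try/except). Output: PVANWL

Answer: PVANWL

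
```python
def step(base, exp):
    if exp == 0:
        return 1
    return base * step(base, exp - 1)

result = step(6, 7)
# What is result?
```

step(6, 7) = 6 * 6 * 6 * 6 * 6 * 6 * 6 = 279936

Answer: 279936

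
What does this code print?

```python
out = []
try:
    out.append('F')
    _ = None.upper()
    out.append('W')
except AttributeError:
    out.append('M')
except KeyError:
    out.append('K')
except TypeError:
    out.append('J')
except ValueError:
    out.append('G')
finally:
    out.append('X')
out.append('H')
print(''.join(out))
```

Execution trace: 'F' (try body) → 'M' (except AttributeError) → 'X' (finally) → 'H' (after the try/except). Output: FMXH

Answer: FMXH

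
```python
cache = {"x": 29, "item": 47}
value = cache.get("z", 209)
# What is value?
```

Trace:
`cache = {"x": 29, "item": 47}` → cache = {'x': 29, 'item': 47}
`value = cache.get("z", 209)` → value = 209
So value = 209

Answer: 209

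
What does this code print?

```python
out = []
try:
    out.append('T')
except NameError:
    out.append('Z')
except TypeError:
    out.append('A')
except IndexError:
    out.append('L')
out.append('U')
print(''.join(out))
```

Execution trace: 'T' (try body, no exception) → 'U' (after the try/except). Output: TU

Answer: TU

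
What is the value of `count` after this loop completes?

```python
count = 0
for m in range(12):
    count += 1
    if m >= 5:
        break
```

Loop breaks when m reaches 5, count is 6
`count` takes the values: 0 → 1 → 2 → 3 → 4 → 5 → 6

Answer: 6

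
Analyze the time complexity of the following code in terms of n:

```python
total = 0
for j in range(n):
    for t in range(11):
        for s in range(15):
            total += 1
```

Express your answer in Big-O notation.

Each loop level contributes: n × 1 × 1. Multiplying the contributions gives O(n).

Answer: O(n)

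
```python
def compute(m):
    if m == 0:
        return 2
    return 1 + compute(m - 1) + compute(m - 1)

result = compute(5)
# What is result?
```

compute(m) = 1 + 2·compute(m-1), compute(0)=2. Closed form: (2+1)·2^5 - 1 = 95.

Answer: 95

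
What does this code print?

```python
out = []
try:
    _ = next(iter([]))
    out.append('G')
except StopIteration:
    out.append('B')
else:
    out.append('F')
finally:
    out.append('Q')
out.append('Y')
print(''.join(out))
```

Execution trace: 'B' (except StopIteration) → 'Q' (finally) → 'Y' (after the try/except). Output: BQY

Answer: BQY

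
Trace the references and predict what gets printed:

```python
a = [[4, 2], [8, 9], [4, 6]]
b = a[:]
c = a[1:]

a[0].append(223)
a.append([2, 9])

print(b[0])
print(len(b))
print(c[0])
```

Key concept: slice with nested mutation.
Step by step:
`a = [[4, 2], [8, 9], [4, 6]]` → a = [[4, 2], [8, 9], [4, 6]]
`b = a[:]` → b = [[4, 2], [8, 9], [4, 6]]
`c = a[1:]` → c = [[8, 9], [4, 6]]
`a[0].append(223)` → a = [[4, 2, 223], [8, 9], [4, 6]]; b = [[4, 2, 223], [8, 9], [4, 6]]
`a.append([2, 9])` → a = [[4, 2, 223], [8, 9], [4, 6], [2, 9]]
`print(b[0])` → prints [4, 2, 223]
`print(len(b))` → prints 3
`print(c[0])` → prints [8, 9]

Answer:
[4, 2, 223]
3
[8, 9]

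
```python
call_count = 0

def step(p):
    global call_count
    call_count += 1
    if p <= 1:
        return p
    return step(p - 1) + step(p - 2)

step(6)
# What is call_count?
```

Calls(p) = 1 + Calls(p-1) + Calls(p-2); Calls(0)=Calls(1)=1. For p=6 this gives 25.

Answer: 25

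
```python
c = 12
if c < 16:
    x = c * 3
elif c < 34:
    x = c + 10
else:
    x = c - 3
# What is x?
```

Trace:
`c = 12` → c = 12
`if c < 16: ...` → c < 16 is True → x = 36
So x = 36

Answer: 36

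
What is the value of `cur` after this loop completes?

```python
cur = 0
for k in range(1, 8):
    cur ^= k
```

XOR of 1 to 7
`cur` takes the values: 0 → 1 → 3 → 0 → 4 → 1 → 7 → 0

Answer: 0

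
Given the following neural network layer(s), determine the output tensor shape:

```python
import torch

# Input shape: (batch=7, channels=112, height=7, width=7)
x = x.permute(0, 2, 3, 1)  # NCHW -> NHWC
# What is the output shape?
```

Input: (7, 112, 7, 7) -> Output: (7, 7, 7, 112)

Answer: (7, 7, 7, 112)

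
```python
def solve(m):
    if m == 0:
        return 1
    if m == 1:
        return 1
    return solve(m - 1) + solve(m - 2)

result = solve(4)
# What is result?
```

Build up from base cases: solve(0)=1, solve(1)=1, solve(2)=2, solve(3)=3, solve(4)=5

Answer: 5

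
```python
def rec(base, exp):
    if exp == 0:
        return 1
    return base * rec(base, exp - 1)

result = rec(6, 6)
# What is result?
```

rec(6, 6) = 6 * 6 * 6 * 6 * 6 * 6 = 46656

Answer: 46656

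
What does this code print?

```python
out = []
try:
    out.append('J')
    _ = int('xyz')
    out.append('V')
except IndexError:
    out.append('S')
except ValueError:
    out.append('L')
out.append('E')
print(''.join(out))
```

Execution trace: 'J' (try body) → 'L' (except ValueError) → 'E' (after the try/except). Output: JLE

Answer: JLE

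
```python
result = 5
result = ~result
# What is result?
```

Trace:
`result = 5` → result = 5
`result = ~result` → result = -6
So result = -6

Answer: -6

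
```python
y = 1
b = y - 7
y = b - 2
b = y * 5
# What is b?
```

Trace:
`y = 1` → y = 1
`b = y - 7` → b = -6
`y = b - 2` → y = -8
`b = y * 5` → b = -40
So b = -40

Answer: -40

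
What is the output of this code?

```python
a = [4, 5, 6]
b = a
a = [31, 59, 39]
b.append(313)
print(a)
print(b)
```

Key concept: rebinding vs mutation: a is rebound to a new list, b still points at the original.
Step by step:
`a = [4, 5, 6]` → a = [4, 5, 6]
`b = a` → b = [4, 5, 6] (same object as a)
`a = [31, 59, 39]` → a = [31, 59, 39]
`b.append(313)` → b = [4, 5, 6, 313]
`print(a)` → prints [31, 59, 39]
`print(b)` → prints [4, 5, 6, 313]

Answer:
[31, 59, 39]
[4, 5, 6, 313]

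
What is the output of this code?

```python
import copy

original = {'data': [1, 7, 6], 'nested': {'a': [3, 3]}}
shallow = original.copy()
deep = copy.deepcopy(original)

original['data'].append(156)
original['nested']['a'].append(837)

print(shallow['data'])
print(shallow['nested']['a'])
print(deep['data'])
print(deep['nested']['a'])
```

Key concept: comparing shallow vs deep copy.
Step by step:
`original = {'data': [1, 7, 6], 'nested': {'a': [3, 3]}}` → original = {'data': [1, 7, 6], 'nested': {'a': [3, 3]}}
`shallow = original.copy()` → shallow = {'data': [1, 7, 6], 'nested': {'a': [3, 3]}}
`deep = copy.deepcopy(original)` → deep = {'data': [1, 7, 6], 'nested': {'a': [3, 3]}}
`original['data'].append(156)` → original = {'data': [1, 7, 6, 156], 'nested': {'a': [3, 3]}}; shallow = {'data': [1, 7, 6, 156], 'nested': {'a': [3, 3]}}
`original['nested']['a'].append(837)` → original = {'data': [1, 7, 6, 156], 'nested': {'a': [3, 3, 837]}}; shallow = {'data': [1, 7, 6, 156], 'nested': {'a': [3, 3, 837]}}
`print(shallow['data'])` → prints [1, 7, 6, 156]
`print(shallow['nested']['a'])` → prints [3, 3, 837]
`print(deep['data'])` → prints [1, 7, 6]
`print(deep['nested']['a'])` → prints [3, 3]

Answer:
[1, 7, 6, 156]
[3, 3, 837]
[1, 7, 6]
[3, 3]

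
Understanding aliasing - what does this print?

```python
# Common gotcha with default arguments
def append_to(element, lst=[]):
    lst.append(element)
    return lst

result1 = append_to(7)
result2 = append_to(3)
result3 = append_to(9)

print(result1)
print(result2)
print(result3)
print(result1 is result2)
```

Key concept: mutable default argument gotcha.
Step by step:
`result1 = append_to(7)` → result1 = [7]
`result2 = append_to(3)` → result1 = [7, 3] (same object as result2); result2 = [7, 3] (same object as result1)
`result3 = append_to(9)` → result1 = [7, 3, 9] (same object as result2, result3); result2 = [7, 3, 9] (same object as result1, result3); result3 = [7, 3, 9] (same object as result1, result2)
`print(result1)` → prints [7, 3, 9]
`print(result2)` → prints [7, 3, 9]
`print(result3)` → prints [7, 3, 9]
`print(result1 is result2)` → prints True

Answer:
[7, 3, 9]
[7, 3, 9]
[7, 3, 9]
True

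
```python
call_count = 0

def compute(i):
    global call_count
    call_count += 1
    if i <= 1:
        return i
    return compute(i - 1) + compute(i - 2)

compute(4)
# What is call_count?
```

Calls(i) = 1 + Calls(i-1) + Calls(i-2); Calls(0)=Calls(1)=1. For i=4 this gives 9.

Answer: 9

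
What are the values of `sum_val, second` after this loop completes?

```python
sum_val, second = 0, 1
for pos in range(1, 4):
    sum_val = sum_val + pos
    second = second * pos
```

Sum and factorial of 1 to 3
`sum_val, second` takes the values: (0, 1) → (1, 1) → (3, 1) → (3, 2) → (6, 2) → (6, 6)

Answer: 6, 6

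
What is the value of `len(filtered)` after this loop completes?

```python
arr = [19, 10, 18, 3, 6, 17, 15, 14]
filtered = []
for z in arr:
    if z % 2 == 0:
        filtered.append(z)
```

Count even numbers in [19, 10, 18, 3, 6, 17, 15, 14]
`filtered` takes the values: [] → [10] → [10, 18] → [10, 18, 6] → [10, 18, 6, 14]
So `len(filtered)` = 4

Answer: 4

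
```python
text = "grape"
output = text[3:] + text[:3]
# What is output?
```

Trace:
`text = "grape"` → text = 'grape'
`output = text[3:] + text[:3]` → output = 'pegra'
So output = 'pegra'

Answer: 'pegra'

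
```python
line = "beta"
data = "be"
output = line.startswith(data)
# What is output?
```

Trace:
`line = "beta"` → line = 'beta'
`data = "be"` → data = 'be'
`output = line.startswith(data)` → output = True
So output = True

Answer: True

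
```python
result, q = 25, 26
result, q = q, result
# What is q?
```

Trace:
`result, q = 25, 26` → result = 25; q = 26
`result, q = q, result` → result = 26; q = 25
So q = 25

Answer: 25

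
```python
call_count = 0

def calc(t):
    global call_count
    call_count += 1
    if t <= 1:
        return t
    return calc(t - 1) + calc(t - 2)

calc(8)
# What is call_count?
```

Calls(t) = 1 + Calls(t-1) + Calls(t-2); Calls(0)=Calls(1)=1. For t=8 this gives 67.

Answer: 67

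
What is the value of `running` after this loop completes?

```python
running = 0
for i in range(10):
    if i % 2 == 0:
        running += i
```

Sum of even numbers 0 to 9
`running` takes the values: 0 → 2 → 6 → 12 → 20

Answer: 20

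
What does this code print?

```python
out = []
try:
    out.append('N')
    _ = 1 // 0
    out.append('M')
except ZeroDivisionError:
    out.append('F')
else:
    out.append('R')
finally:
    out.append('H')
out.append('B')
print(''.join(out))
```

Execution trace: 'N' (try body) → 'F' (except ZeroDivisionError) → 'H' (finally) → 'B' (after the try/except). Output: NFHB

Answer: NFHB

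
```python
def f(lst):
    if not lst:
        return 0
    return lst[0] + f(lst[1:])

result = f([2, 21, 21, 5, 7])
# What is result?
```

2 + 21 + 21 + 5 + 7 + 0 = 56

Answer: 56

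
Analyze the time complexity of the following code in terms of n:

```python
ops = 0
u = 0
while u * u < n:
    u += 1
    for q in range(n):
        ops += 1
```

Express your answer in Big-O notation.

Each loop level contributes: √n × n. Multiplying the contributions gives O(n√n).

Answer: O(n√n)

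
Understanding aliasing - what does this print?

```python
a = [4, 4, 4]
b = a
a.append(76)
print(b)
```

Key concept: basic list aliasing.
Step by step:
`a = [4, 4, 4]` → a = [4, 4, 4]
`b = a` → b = [4, 4, 4] (same object as a)
`a.append(76)` → a = [4, 4, 4, 76] (same object as b); b = [4, 4, 4, 76] (same object as a)
`print(b)` → prints [4, 4, 4, 76]

Answer: [4, 4, 4, 76]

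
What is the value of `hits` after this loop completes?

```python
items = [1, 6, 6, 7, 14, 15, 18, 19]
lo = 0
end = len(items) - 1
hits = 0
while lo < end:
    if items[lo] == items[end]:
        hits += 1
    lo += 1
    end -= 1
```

Count matching pairs from ends
`hits` takes the values: 0

Answer: 0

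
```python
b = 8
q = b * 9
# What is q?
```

Trace:
`b = 8` → b = 8
`q = b * 9` → q = 72
So q = 72

Answer: 72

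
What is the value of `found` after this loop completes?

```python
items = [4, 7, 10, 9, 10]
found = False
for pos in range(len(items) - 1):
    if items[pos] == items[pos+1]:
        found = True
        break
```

Check consecutive duplicates in [4, 7, 10, 9, 10]
`found` takes the values: False

Answer: False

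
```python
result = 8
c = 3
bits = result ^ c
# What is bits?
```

Trace:
`result = 8` → result = 8
`c = 3` → c = 3
`bits = result ^ c` → bits = 11
So bits = 11

Answer: 11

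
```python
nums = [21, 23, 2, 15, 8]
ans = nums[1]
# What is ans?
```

Trace:
`nums = [21, 23, 2, 15, 8]` → nums = [21, 23, 2, 15, 8]
`ans = nums[1]` → ans = 23
So ans = 23

Answer: 23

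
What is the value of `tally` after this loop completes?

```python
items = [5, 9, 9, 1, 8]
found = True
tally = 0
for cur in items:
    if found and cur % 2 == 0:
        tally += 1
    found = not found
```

Count even values at even positions
`tally` takes the values: 0 → 1

Answer: 1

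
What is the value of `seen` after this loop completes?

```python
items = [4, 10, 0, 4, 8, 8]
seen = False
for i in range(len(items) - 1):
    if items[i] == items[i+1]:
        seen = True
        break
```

Check consecutive duplicates in [4, 10, 0, 4, 8, 8]
`seen` takes the values: False → True

Answer: True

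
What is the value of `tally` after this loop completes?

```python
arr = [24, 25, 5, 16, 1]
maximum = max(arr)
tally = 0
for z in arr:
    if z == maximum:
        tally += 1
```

Count of max value 25 in [24, 25, 5, 16, 1]
`tally` takes the values: 0 → 1

Answer: 1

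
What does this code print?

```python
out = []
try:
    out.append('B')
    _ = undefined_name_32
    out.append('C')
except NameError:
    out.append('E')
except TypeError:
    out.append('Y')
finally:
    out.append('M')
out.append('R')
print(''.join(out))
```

Execution trace: 'B' (try body) → 'E' (except NameError) → 'M' (finally) → 'R' (after the try/except). Output: BEMR

Answer: BEMR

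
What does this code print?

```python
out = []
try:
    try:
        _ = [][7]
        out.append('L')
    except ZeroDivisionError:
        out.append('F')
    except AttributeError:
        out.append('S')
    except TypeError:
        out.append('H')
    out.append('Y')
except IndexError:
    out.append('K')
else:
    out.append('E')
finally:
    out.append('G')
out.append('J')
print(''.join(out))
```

Execution trace: 'K' (except IndexError) → 'G' (finally) → 'J' (after the try/except). Output: KGJ

Answer: KGJ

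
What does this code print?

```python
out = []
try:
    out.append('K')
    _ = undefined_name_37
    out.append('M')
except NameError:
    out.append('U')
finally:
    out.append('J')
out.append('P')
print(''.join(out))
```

Execution trace: 'K' (try body) → 'U' (except NameError) → 'J' (finally) → 'P' (after the try/except). Output: KUJP

Answer: KUJP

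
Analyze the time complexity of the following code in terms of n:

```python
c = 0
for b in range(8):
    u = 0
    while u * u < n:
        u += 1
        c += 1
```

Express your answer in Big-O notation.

Each loop level contributes: 1 × √n. Multiplying the contributions gives O(√n).

Answer: O(√n)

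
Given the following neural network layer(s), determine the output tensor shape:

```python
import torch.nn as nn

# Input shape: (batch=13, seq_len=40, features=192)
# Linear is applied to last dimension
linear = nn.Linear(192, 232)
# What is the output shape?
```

Input: (13, 40, 192) -> Output: (13, 40, 232)

Answer: (13, 40, 232)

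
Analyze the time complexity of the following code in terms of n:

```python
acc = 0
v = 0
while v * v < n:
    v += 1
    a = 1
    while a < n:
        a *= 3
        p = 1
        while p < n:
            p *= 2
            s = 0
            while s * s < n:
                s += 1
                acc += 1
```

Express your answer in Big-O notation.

Each loop level contributes: √n × log n × log n × √n. Multiplying the contributions gives O(n log² n).

Answer: O(n log² n)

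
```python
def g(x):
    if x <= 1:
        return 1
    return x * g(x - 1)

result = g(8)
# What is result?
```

g(8) = 8 * 7 * 6 * 5 * 4 * 3 * 2 * 1 = 40320

Answer: 40320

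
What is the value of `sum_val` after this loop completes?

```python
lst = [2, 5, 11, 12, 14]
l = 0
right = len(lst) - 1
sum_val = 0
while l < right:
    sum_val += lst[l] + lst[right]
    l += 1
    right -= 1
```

Sum of pairs from ends
`sum_val` takes the values: 0 → 16 → 33

Answer: 33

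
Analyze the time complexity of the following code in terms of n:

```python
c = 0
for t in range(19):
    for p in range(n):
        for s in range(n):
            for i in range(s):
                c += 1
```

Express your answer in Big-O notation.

Each loop level contributes: 1 × n × n × n. Multiplying the contributions gives O(n^3).

Answer: O(n^3)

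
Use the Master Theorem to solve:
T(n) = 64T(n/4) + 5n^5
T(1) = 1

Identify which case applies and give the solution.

a=64, b=4, f(n)=5n^5. log_4(64) = 3. Since c=5 > 3 and the regularity condition holds (64(n/4)^5 = (64/4^5)n^5 with 64/4^5 < 1), Case 3 applies: T(n) = Θ(f(n)) = O(n^5).

Answer: O(n^5) - Case 3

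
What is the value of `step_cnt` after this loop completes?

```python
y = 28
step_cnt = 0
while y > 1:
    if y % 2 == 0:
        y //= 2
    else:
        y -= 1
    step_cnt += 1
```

Steps to reduce 28 to 1
`step_cnt` takes the values: 0 → 1 → 2 → 3 → 4 → 5 → 6

Answer: 6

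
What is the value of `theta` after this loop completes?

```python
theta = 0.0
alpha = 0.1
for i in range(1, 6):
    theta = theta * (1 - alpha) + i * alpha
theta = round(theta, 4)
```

Moving average with lr=0.1
`theta` takes the values: 0.0 → 0.1 → 0.29 → 0.561 → 0.9049 → 1.31441 → 1.3144

Answer: 1.3144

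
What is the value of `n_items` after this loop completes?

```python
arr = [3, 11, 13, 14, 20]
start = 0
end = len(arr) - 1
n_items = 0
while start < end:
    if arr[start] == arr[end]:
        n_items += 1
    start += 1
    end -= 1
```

Count matching pairs from ends
`n_items` takes the values: 0

Answer: 0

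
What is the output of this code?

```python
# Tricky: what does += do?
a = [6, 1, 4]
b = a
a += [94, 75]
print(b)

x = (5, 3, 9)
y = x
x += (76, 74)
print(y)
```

Key concept: += behavior differs for mutable vs immutable.
Step by step:
`a = [6, 1, 4]` → a = [6, 1, 4]
`b = a` → b = [6, 1, 4] (same object as a)
`a += [94, 75]` → a = [6, 1, 4, 94, 75] (same object as b); b = [6, 1, 4, 94, 75] (same object as a)
`print(b)` → prints [6, 1, 4, 94, 75]
`x = (5, 3, 9)` → x = (5, 3, 9)
`y = x` → y = (5, 3, 9)
`x += (76, 74)` → x = (5, 3, 9, 76, 74)
`print(y)` → prints (5, 3, 9)

Answer:
[6, 1, 4, 94, 75]
(5, 3, 9)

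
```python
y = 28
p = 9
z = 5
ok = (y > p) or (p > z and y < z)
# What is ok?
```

Trace:
`y = 28` → y = 28
`p = 9` → p = 9
`z = 5` → z = 5
`ok = (y > p) or (p > z and y < z)` → ok = True
So ok = True

Answer: True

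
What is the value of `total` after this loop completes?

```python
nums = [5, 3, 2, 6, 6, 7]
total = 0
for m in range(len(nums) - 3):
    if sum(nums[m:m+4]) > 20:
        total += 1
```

Count windows with sum > 20
`total` takes the values: 0 → 1

Answer: 1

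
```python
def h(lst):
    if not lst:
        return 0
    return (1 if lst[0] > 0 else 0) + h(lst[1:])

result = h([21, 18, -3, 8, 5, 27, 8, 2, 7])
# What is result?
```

Count of positive elements in [21, 18, -3, 8, 5, 27, 8, 2, 7] = 8

Answer: 8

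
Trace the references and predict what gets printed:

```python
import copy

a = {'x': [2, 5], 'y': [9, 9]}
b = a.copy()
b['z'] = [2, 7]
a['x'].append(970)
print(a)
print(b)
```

Key concept: shallow copy of dict with mutable values.
Step by step:
`a = {'x': [2, 5], 'y': [9, 9]}` → a = {'x': [2, 5], 'y': [9, 9]}
`b = a.copy()` → b = {'x': [2, 5], 'y': [9, 9]}
`b['z'] = [2, 7]` → b = {'x': [2, 5], 'y': [9, 9], 'z': [2, 7]}
`a['x'].append(970)` → a = {'x': [2, 5, 970], 'y': [9, 9]}; b = {'x': [2, 5, 970], 'y': [9, 9], 'z': [2, 7]}
`print(a)` → prints {'x': [2, 5, 970], 'y': [9, 9]}
`print(b)` → prints {'x': [2, 5, 970], 'y': [9, 9], 'z': [2, 7]}

Answer:
{'x': [2, 5, 970], 'y': [9, 9]}
{'x': [2, 5, 970], 'y': [9, 9], 'z': [2, 7]}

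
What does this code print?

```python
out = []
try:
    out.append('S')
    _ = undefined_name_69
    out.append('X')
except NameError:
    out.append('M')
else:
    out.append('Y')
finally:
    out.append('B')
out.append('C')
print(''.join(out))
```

Execution trace: 'S' (try body) → 'M' (except NameError) → 'B' (finally) → 'C' (after the try/except). Output: SMBC

Answer: SMBC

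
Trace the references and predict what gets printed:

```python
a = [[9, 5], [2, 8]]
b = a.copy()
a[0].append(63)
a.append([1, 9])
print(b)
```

Key concept: shallow copy with nested lists.
Step by step:
`a = [[9, 5], [2, 8]]` → a = [[9, 5], [2, 8]]
`b = a.copy()` → b = [[9, 5], [2, 8]]
`a[0].append(63)` → a = [[9, 5, 63], [2, 8]]; b = [[9, 5, 63], [2, 8]]
`a.append([1, 9])` → a = [[9, 5, 63], [2, 8], [1, 9]]
`print(b)` → prints [[9, 5, 63], [2, 8]]

Answer: [[9, 5, 63], [2, 8]]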